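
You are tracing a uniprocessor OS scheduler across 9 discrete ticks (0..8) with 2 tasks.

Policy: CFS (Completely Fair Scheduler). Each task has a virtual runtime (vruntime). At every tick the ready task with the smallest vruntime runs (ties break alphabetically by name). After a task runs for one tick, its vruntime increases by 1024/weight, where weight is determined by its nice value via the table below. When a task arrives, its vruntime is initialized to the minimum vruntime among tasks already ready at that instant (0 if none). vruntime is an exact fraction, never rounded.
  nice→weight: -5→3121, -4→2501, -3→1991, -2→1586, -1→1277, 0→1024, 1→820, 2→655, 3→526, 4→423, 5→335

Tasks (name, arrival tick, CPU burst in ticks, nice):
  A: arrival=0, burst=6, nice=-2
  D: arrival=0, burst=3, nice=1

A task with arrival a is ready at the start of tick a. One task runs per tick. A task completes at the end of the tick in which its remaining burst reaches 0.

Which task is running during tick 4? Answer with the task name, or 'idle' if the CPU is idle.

t=0: vr[A=0 D=0] → run A
t=1: vr[A=512/793 D=0] → run D
t=2: vr[A=512/793 D=256/205] → run A
t=3: vr[A=1024/793 D=256/205] → run D
t=4: vr[A=1024/793 D=512/205] → run A
t=5: vr[A=1536/793 D=512/205] → run A
t=6: vr[A=2048/793 D=512/205] → run D
t=7: vr[A=2048/793] → run A
t=8: vr[A=2560/793] → run A

running at tick 4 = A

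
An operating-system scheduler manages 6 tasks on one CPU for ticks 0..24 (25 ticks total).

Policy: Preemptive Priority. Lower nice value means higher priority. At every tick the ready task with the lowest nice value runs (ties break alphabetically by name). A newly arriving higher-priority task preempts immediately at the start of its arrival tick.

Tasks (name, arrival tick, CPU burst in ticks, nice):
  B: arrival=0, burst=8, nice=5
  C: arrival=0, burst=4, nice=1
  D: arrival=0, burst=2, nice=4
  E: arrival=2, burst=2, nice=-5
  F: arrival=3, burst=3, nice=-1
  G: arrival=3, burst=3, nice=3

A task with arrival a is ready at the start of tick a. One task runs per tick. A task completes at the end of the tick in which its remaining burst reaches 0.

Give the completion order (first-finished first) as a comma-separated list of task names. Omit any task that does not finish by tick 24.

t=0: ready={B,C,D} → run C
t=1: ready={B,C,D} → run C
t=2: ready={B,C,D,E} → run E
t=3: ready={B,C,D,E,F,G} → run E
t=4: ready={B,C,D,F,G} → run F
t=5: ready={B,C,D,F,G} → run F
t=6: ready={B,C,D,F,G} → run F
t=7: ready={B,C,D,G} → run C
t=8: ready={B,C,D,G} → run C
t=9: ready={B,D,G} → run G
t=10: ready={B,D,G} → run G
t=11: ready={B,D,G} → run G
t=12: ready={B,D} → run D
t=13: ready={B,D} → run D
t=14: ready={B} → run B
t=15: ready={B} → run B
t=16: ready={B} → run B
t=17: ready={B} → run B
t=18: ready={B} → run B
t=19: ready={B} → run B
t=20: ready={B} → run B
t=21: ready={B} → run B
t=22: (idle)
t=23: (idle)
t=24: (idle)

completion order = E, F, C, G, D, B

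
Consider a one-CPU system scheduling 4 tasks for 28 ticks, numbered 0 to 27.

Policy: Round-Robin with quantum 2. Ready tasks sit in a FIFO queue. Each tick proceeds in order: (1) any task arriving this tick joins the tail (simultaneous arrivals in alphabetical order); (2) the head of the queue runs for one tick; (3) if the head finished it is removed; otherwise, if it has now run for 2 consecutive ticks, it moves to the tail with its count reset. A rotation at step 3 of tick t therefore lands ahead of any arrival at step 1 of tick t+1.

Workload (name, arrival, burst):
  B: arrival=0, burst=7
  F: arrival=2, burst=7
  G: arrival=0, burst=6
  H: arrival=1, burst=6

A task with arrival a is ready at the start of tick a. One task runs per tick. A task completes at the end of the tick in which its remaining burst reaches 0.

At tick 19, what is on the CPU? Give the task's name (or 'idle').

running at tick 19 = G

t=0: queue=[B,G] q_used=0 → run B
t=1: queue=[B,G,H] q_used=1 → run B
t=2: queue=[G,H,B,F] q_used=0 → run G
t=3: queue=[G,H,B,F] q_used=1 → run G
t=4: queue=[H,B,F,G] q_used=0 → run H
t=5: queue=[H,B,F,G] q_used=1 → run H
t=6: queue=[B,F,G,H] q_used=0 → run B
t=7: queue=[B,F,G,H] q_used=1 → run B
t=8: queue=[F,G,H,B] q_used=0 → run F
t=9: queue=[F,G,H,B] q_used=1 → run F
t=10: queue=[G,H,B,F] q_used=0 → run G
t=11: queue=[G,H,B,F] q_used=1 → run G
t=12: queue=[H,B,F,G] q_used=0 → run H
t=13: queue=[H,B,F,G] q_used=1 → run H
t=14: queue=[B,F,G,H] q_used=0 → run B
t=15: queue=[B,F,G,H] q_used=1 → run B
t=16: queue=[F,G,H,B] q_used=0 → run F
t=17: queue=[F,G,H,B] q_used=1 → run F
t=18: queue=[G,H,B,F] q_used=0 → run G
t=19: queue=[G,H,B,F] q_used=1 → run G
t=20: queue=[H,B,F] q_used=0 → run H
t=21: queue=[H,B,F] q_used=1 → run H
t=22: queue=[B,F] q_used=0 → run B
t=23: queue=[F] q_used=0 → run F
t=24: queue=[F] q_used=1 → run F
t=25: queue=[F] q_used=0 → run F
t=26: (idle)
t=27: (idle)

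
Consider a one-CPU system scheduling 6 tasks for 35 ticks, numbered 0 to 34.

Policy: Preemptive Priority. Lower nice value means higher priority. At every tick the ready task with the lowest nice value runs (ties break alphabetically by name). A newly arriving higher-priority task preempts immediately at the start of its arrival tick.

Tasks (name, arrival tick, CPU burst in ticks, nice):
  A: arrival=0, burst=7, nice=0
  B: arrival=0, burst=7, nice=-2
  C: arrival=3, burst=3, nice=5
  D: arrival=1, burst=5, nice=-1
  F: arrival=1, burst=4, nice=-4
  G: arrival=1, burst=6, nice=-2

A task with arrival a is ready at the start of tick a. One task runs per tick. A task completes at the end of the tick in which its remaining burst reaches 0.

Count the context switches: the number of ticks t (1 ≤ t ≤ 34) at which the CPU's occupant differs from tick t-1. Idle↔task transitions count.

t=0: ready={A,B} → run B
t=1: ready={A,B,D,F,G} → run F
t=2: ready={A,B,D,F,G} → run F
t=3: ready={A,B,C,D,F,G} → run F
t=4: ready={A,B,C,D,F,G} → run F
t=5: ready={A,B,C,D,G} → run B
t=6: ready={A,B,C,D,G} → run B
t=7: ready={A,B,C,D,G} → run B
t=8: ready={A,B,C,D,G} → run B
t=9: ready={A,B,C,D,G} → run B
t=10: ready={A,B,C,D,G} → run B
t=11: ready={A,C,D,G} → run G
t=12: ready={A,C,D,G} → run G
t=13: ready={A,C,D,G} → run G
t=14: ready={A,C,D,G} → run G
t=15: ready={A,C,D,G} → run G
t=16: ready={A,C,D,G} → run G
t=17: ready={A,C,D} → run D
t=18: ready={A,C,D} → run D
t=19: ready={A,C,D} → run D
t=20: ready={A,C,D} → run D
t=21: ready={A,C,D} → run D
t=22: ready={A,C} → run A
t=23: ready={A,C} → run A
t=24: ready={A,C} → run A
t=25: ready={A,C} → run A
t=26: ready={A,C} → run A
t=27: ready={A,C} → run A
t=28: ready={A,C} → run A
t=29: ready={C} → run C
t=30: ready={C} → run C
t=31: ready={C} → run C
t=32: (idle)
t=33: (idle)
t=34: (idle)

context switches = 7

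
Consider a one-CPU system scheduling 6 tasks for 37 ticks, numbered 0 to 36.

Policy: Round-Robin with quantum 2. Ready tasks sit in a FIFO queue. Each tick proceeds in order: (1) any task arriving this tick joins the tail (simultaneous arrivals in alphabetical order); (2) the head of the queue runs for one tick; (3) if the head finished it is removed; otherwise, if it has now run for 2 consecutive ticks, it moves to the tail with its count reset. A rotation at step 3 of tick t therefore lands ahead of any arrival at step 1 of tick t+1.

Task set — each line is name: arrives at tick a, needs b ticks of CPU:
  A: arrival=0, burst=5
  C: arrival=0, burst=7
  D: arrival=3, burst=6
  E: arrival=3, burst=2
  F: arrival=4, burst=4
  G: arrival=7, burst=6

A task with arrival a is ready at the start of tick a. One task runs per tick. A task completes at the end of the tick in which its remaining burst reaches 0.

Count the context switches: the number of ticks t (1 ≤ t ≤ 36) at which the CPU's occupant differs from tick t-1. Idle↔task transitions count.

t=0: queue=[A,C] q_used=0 → run A
t=1: queue=[A,C] q_used=1 → run A
t=2: queue=[C,A] q_used=0 → run C
t=3: queue=[C,A,D,E] q_used=1 → run C
t=4: queue=[A,D,E,C,F] q_used=0 → run A
t=5: queue=[A,D,E,C,F] q_used=1 → run A
t=6: queue=[D,E,C,F,A] q_used=0 → run D
t=7: queue=[D,E,C,F,A,G] q_used=1 → run D
t=8: queue=[E,C,F,A,G,D] q_used=0 → run E
t=9: queue=[E,C,F,A,G,D] q_used=1 → run E
t=10: queue=[C,F,A,G,D] q_used=0 → run C
t=11: queue=[C,F,A,G,D] q_used=1 → run C
t=12: queue=[F,A,G,D,C] q_used=0 → run F
t=13: queue=[F,A,G,D,C] q_used=1 → run F
t=14: queue=[A,G,D,C,F] q_used=0 → run A
t=15: queue=[G,D,C,F] q_used=0 → run G
t=16: queue=[G,D,C,F] q_used=1 → run G
t=17: queue=[D,C,F,G] q_used=0 → run D
t=18: queue=[D,C,F,G] q_used=1 → run D
t=19: queue=[C,F,G,D] q_used=0 → run C
t=20: queue=[C,F,G,D] q_used=1 → run C
t=21: queue=[F,G,D,C] q_used=0 → run F
t=22: queue=[F,G,D,C] q_used=1 → run F
t=23: queue=[G,D,C] q_used=0 → run G
t=24: queue=[G,D,C] q_used=1 → run G
t=25: queue=[D,C,G] q_used=0 → run D
t=26: queue=[D,C,G] q_used=1 → run D
t=27: queue=[C,G] q_used=0 → run C
t=28: queue=[G] q_used=0 → run G
t=29: queue=[G] q_used=1 → run G
t=30: (idle)
t=31: (idle)
t=32: (idle)
t=33: (idle)
t=34: (idle)
t=35: (idle)
t=36: (idle)

context switches = 16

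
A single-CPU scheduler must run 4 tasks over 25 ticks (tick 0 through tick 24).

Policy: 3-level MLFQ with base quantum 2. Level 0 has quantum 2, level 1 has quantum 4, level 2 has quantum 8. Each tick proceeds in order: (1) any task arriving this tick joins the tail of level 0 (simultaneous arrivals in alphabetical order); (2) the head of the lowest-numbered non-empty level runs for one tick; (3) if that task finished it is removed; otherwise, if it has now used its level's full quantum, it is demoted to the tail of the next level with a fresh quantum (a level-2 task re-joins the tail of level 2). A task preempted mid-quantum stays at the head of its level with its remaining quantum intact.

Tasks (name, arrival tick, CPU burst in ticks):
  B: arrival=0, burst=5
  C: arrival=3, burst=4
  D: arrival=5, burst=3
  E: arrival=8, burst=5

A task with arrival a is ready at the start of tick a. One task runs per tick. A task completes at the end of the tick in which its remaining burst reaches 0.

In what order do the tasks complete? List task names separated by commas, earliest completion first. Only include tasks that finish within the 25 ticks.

completion order = B, C, D, E

t=0: L0/L1/L2 = B/-/- → run B
t=1: L0/L1/L2 = B/-/- → run B
t=2: L0/L1/L2 = -/B/- → run B
t=3: L0/L1/L2 = C/B/- → run C
t=4: L0/L1/L2 = C/B/- → run C
t=5: L0/L1/L2 = D/BC/- → run D
t=6: L0/L1/L2 = D/BC/- → run D
t=7: L0/L1/L2 = -/BCD/- → run B
t=8: L0/L1/L2 = E/BCD/- → run E
t=9: L0/L1/L2 = E/BCD/- → run E
t=10: L0/L1/L2 = -/BCDE/- → run B
t=11: L0/L1/L2 = -/CDE/- → run C
t=12: L0/L1/L2 = -/CDE/- → run C
t=13: L0/L1/L2 = -/DE/- → run D
t=14: L0/L1/L2 = -/E/- → run E
t=15: L0/L1/L2 = -/E/- → run E
t=16: L0/L1/L2 = -/E/- → run E
t=17: (idle)
t=18: (idle)
t=19: (idle)
t=20: (idle)
t=21: (idle)
t=22: (idle)
t=23: (idle)
t=24: (idle)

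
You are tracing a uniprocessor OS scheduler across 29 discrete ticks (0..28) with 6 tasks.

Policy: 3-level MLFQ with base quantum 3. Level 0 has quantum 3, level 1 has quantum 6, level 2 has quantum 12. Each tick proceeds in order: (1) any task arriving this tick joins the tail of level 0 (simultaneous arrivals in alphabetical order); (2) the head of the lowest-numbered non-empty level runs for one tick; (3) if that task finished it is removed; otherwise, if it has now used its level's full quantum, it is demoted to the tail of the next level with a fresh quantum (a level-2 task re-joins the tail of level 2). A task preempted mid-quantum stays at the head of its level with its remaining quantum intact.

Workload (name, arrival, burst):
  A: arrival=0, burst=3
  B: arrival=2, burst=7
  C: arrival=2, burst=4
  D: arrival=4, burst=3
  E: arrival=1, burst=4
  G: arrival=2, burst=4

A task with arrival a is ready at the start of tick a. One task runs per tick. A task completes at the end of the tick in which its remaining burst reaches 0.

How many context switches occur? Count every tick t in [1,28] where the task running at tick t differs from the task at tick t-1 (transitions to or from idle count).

t=0: L0/L1/L2 = A/-/- → run A
t=1: L0/L1/L2 = AE/-/- → run A
t=2: L0/L1/L2 = AEBCG/-/- → run A
t=3: L0/L1/L2 = EBCG/-/- → run E
t=4: L0/L1/L2 = EBCGD/-/- → run E
t=5: L0/L1/L2 = EBCGD/-/- → run E
t=6: L0/L1/L2 = BCGD/E/- → run B
t=7: L0/L1/L2 = BCGD/E/- → run B
t=8: L0/L1/L2 = BCGD/E/- → run B
t=9: L0/L1/L2 = CGD/EB/- → run C
t=10: L0/L1/L2 = CGD/EB/- → run C
t=11: L0/L1/L2 = CGD/EB/- → run C
t=12: L0/L1/L2 = GD/EBC/- → run G
t=13: L0/L1/L2 = GD/EBC/- → run G
t=14: L0/L1/L2 = GD/EBC/- → run G
t=15: L0/L1/L2 = D/EBCG/- → run D
t=16: L0/L1/L2 = D/EBCG/- → run D
t=17: L0/L1/L2 = D/EBCG/- → run D
t=18: L0/L1/L2 = -/EBCG/- → run E
t=19: L0/L1/L2 = -/BCG/- → run B
t=20: L0/L1/L2 = -/BCG/- → run B
t=21: L0/L1/L2 = -/BCG/- → run B
t=22: L0/L1/L2 = -/BCG/- → run B
t=23: L0/L1/L2 = -/CG/- → run C
t=24: L0/L1/L2 = -/G/- → run G
t=25: (idle)
t=26: (idle)
t=27: (idle)
t=28: (idle)

context switches = 10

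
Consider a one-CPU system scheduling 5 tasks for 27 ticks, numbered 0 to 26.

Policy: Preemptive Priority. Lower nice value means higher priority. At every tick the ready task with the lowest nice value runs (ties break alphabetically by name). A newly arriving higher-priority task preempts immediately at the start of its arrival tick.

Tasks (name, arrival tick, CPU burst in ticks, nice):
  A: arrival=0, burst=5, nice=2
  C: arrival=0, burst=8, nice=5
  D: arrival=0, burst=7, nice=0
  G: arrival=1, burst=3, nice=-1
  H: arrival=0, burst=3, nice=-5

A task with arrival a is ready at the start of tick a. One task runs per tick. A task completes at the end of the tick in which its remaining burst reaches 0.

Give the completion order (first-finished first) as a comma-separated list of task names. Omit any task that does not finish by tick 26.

completion order = H, G, D, A, C

t=0: ready={A,C,D,H} → run H
t=1: ready={A,C,D,G,H} → run H
t=2: ready={A,C,D,G,H} → run H
t=3: ready={A,C,D,G} → run G
t=4: ready={A,C,D,G} → run G
t=5: ready={A,C,D,G} → run G
t=6: ready={A,C,D} → run D
t=7: ready={A,C,D} → run D
t=8: ready={A,C,D} → run D
t=9: ready={A,C,D} → run D
t=10: ready={A,C,D} → run D
t=11: ready={A,C,D} → run D
t=12: ready={A,C,D} → run D
t=13: ready={A,C} → run A
t=14: ready={A,C} → run A
t=15: ready={A,C} → run A
t=16: ready={A,C} → run A
t=17: ready={A,C} → run A
t=18: ready={C} → run C
t=19: ready={C} → run C
t=20: ready={C} → run C
t=21: ready={C} → run C
t=22: ready={C} → run C
t=23: ready={C} → run C
t=24: ready={C} → run C
t=25: ready={C} → run C
t=26: (idle)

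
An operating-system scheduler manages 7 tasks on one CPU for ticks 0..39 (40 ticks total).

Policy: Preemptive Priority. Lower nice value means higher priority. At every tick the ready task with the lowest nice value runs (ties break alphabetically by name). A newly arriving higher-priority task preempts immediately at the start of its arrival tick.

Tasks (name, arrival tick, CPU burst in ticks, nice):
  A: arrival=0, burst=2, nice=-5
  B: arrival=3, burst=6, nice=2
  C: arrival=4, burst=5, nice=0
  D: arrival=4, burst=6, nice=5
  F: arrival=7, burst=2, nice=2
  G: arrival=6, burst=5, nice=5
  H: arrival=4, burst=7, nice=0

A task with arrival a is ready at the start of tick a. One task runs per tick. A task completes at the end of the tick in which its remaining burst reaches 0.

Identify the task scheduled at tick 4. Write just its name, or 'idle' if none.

t=0: ready={A} → run A
t=1: ready={A} → run A
t=2: (idle)
t=3: ready={B} → run B
t=4: ready={B,C,D,H} → run C
t=5: ready={B,C,D,H} → run C
t=6: ready={B,C,D,G,H} → run C
t=7: ready={B,C,D,F,G,H} → run C
t=8: ready={B,C,D,F,G,H} → run C
t=9: ready={B,D,F,G,H} → run H
t=10: ready={B,D,F,G,H} → run H
t=11: ready={B,D,F,G,H} → run H
t=12: ready={B,D,F,G,H} → run H
t=13: ready={B,D,F,G,H} → run H
t=14: ready={B,D,F,G,H} → run H
t=15: ready={B,D,F,G,H} → run H
t=16: ready={B,D,F,G} → run B
t=17: ready={B,D,F,G} → run B
t=18: ready={B,D,F,G} → run B
t=19: ready={B,D,F,G} → run B
t=20: ready={B,D,F,G} → run B
t=21: ready={D,F,G} → run F
t=22: ready={D,F,G} → run F
t=23: ready={D,G} → run D
t=24: ready={D,G} → run D
t=25: ready={D,G} → run D
t=26: ready={D,G} → run D
t=27: ready={D,G} → run D
t=28: ready={D,G} → run D
t=29: ready={G} → run G
t=30: ready={G} → run G
t=31: ready={G} → run G
t=32: ready={G} → run G
t=33: ready={G} → run G
t=34: (idle)
t=35: (idle)
t=36: (idle)
t=37: (idle)
t=38: (idle)
t=39: (idle)

running at tick 4 = C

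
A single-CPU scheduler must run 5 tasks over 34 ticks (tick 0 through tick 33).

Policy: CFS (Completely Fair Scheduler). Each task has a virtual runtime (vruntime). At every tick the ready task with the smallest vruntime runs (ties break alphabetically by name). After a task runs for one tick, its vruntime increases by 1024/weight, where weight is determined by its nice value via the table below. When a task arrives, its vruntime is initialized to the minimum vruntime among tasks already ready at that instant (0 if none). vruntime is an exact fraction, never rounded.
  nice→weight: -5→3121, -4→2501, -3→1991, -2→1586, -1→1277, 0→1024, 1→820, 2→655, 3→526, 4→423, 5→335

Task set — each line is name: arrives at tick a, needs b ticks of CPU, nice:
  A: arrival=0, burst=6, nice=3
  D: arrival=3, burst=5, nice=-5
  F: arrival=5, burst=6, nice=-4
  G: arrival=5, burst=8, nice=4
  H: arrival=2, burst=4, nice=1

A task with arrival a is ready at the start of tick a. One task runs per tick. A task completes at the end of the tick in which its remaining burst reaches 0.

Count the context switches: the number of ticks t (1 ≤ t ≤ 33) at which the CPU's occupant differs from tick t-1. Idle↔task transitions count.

context switches = 22

t=0: vr[A=0] → run A
t=1: vr[A=512/263] → run A
t=2: vr[A=1024/263 H=1024/263] → run A
t=3: vr[A=1536/263 D=1024/263 H=1024/263] → run D
t=4: vr[A=1536/263 D=3465216/820823 H=1024/263] → run H
t=5: vr[A=1536/263 D=3465216/820823 F=3465216/820823 G=3465216/820823 H=277248/53915] → run D
t=6: vr[A=1536/263 D=3734528/820823 F=3465216/820823 G=3465216/820823 H=277248/53915] → run F
t=7: vr[A=1536/263 D=3734528/820823 F=9507027968/2052878323 G=3465216/820823 H=277248/53915] → run G
t=8: vr[A=1536/263 D=3734528/820823 F=9507027968/2052878323 G=2306309120/347208129 H=277248/53915] → run D
t=9: vr[A=1536/263 D=4003840/820823 F=9507027968/2052878323 G=2306309120/347208129 H=277248/53915] → run F
t=10: vr[A=1536/263 D=4003840/820823 F=10347550720/2052878323 G=2306309120/347208129 H=277248/53915] → run D
t=11: vr[A=1536/263 D=4273152/820823 F=10347550720/2052878323 G=2306309120/347208129 H=277248/53915] → run F
t=12: vr[A=1536/263 D=4273152/820823 F=11188073472/2052878323 G=2306309120/347208129 H=277248/53915] → run H
t=13: vr[A=1536/263 D=4273152/820823 F=11188073472/2052878323 G=2306309120/347208129 H=344576/53915] → run D
t=14: vr[A=1536/263 F=11188073472/2052878323 G=2306309120/347208129 H=344576/53915] → run F
t=15: vr[A=1536/263 F=12028596224/2052878323 G=2306309120/347208129 H=344576/53915] → run A
t=16: vr[A=2048/263 F=12028596224/2052878323 G=2306309120/347208129 H=344576/53915] → run F
t=17: vr[A=2048/263 F=12869118976/2052878323 G=2306309120/347208129 H=344576/53915] → run F
t=18: vr[A=2048/263 G=2306309120/347208129 H=344576/53915] → run H
t=19: vr[A=2048/263 G=2306309120/347208129 H=411904/53915] → run G
t=20: vr[A=2048/263 G=3146831872/347208129 H=411904/53915] → run H
t=21: vr[A=2048/263 G=3146831872/347208129] → run A
t=22: vr[A=2560/263 G=3146831872/347208129] → run G
t=23: vr[A=2560/263 G=1329118208/115736043] → run A
t=24: vr[G=1329118208/115736043] → run G
t=25: vr[G=4827877376/347208129] → run G
t=26: vr[G=5668400128/347208129] → run G
t=27: vr[G=2169640960/115736043] → run G
t=28: vr[G=7349445632/347208129] → run G
t=29: (idle)
t=30: (idle)
t=31: (idle)
t=32: (idle)
t=33: (idle)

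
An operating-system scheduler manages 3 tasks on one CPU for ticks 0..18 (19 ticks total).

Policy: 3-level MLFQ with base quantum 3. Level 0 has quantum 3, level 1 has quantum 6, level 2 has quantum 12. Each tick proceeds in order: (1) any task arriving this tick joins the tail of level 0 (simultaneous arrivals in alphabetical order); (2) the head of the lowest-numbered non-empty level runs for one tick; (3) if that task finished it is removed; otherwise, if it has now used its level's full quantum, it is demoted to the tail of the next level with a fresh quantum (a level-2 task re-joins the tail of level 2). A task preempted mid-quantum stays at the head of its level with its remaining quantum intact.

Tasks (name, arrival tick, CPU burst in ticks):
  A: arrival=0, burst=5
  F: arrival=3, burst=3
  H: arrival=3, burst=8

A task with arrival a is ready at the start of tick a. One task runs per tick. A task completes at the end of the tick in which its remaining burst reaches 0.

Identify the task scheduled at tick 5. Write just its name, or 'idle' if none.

t=0: L0/L1/L2 = A/-/- → run A
t=1: L0/L1/L2 = A/-/- → run A
t=2: L0/L1/L2 = A/-/- → run A
t=3: L0/L1/L2 = FH/A/- → run F
t=4: L0/L1/L2 = FH/A/- → run F
t=5: L0/L1/L2 = FH/A/- → run F
t=6: L0/L1/L2 = H/A/- → run H
t=7: L0/L1/L2 = H/A/- → run H
t=8: L0/L1/L2 = H/A/- → run H
t=9: L0/L1/L2 = -/AH/- → run A
t=10: L0/L1/L2 = -/AH/- → run A
t=11: L0/L1/L2 = -/H/- → run H
t=12: L0/L1/L2 = -/H/- → run H
t=13: L0/L1/L2 = -/H/- → run H
t=14: L0/L1/L2 = -/H/- → run H
t=15: L0/L1/L2 = -/H/- → run H
t=16: (idle)
t=17: (idle)
t=18: (idle)

running at tick 5 = F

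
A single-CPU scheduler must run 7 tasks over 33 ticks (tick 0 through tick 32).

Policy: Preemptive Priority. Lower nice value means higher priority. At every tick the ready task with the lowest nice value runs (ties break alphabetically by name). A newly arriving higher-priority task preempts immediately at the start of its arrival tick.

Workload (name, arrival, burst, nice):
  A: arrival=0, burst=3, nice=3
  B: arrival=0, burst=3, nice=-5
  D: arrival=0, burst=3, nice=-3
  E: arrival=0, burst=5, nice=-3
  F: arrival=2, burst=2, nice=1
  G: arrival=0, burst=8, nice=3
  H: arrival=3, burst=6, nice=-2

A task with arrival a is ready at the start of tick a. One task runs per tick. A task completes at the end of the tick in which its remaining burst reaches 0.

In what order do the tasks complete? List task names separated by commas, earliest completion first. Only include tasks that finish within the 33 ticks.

t=0: ready={A,B,D,E,G} → run B
t=1: ready={A,B,D,E,G} → run B
t=2: ready={A,B,D,E,F,G} → run B
t=3: ready={A,D,E,F,G,H} → run D
t=4: ready={A,D,E,F,G,H} → run D
t=5: ready={A,D,E,F,G,H} → run D
t=6: ready={A,E,F,G,H} → run E
t=7: ready={A,E,F,G,H} → run E
t=8: ready={A,E,F,G,H} → run E
t=9: ready={A,E,F,G,H} → run E
t=10: ready={A,E,F,G,H} → run E
t=11: ready={A,F,G,H} → run H
t=12: ready={A,F,G,H} → run H
t=13: ready={A,F,G,H} → run H
t=14: ready={A,F,G,H} → run H
t=15: ready={A,F,G,H} → run H
t=16: ready={A,F,G,H} → run H
t=17: ready={A,F,G} → run F
t=18: ready={A,F,G} → run F
t=19: ready={A,G} → run A
t=20: ready={A,G} → run A
t=21: ready={A,G} → run A
t=22: ready={G} → run G
t=23: ready={G} → run G
t=24: ready={G} → run G
t=25: ready={G} → run G
t=26: ready={G} → run G
t=27: ready={G} → run G
t=28: ready={G} → run G
t=29: ready={G} → run G
t=30: (idle)
t=31: (idle)
t=32: (idle)

completion order = B, D, E, H, F, A, G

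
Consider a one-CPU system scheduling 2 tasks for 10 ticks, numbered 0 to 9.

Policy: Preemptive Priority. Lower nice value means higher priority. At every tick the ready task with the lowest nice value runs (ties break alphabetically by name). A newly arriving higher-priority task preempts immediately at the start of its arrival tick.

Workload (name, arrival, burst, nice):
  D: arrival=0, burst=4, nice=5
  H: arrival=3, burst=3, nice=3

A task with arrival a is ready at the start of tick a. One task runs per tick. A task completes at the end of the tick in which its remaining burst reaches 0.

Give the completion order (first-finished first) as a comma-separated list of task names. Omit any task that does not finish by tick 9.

completion order = H, D

t=0: ready={D} → run D
t=1: ready={D} → run D
t=2: ready={D} → run D
t=3: ready={D,H} → run H
t=4: ready={D,H} → run H
t=5: ready={D,H} → run H
t=6: ready={D} → run D
t=7: (idle)
t=8: (idle)
t=9: (idle)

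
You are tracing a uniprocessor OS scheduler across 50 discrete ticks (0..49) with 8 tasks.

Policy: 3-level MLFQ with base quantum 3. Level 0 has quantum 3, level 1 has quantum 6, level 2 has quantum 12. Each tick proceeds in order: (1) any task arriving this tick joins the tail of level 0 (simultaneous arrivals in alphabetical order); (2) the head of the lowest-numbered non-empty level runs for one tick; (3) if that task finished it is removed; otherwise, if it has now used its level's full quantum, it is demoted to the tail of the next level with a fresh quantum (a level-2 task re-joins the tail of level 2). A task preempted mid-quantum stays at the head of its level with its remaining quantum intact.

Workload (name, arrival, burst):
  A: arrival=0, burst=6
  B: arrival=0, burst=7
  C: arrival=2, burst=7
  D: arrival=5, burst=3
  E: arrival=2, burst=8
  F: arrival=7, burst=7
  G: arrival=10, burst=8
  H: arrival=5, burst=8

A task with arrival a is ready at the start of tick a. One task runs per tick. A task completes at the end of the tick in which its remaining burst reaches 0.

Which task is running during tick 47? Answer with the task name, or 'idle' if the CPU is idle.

running at tick 47 = F

t=0: L0/L1/L2 = AB/-/- → run A
t=1: L0/L1/L2 = AB/-/- → run A
t=2: L0/L1/L2 = ABCE/-/- → run A
t=3: L0/L1/L2 = BCE/A/- → run B
t=4: L0/L1/L2 = BCE/A/- → run B
t=5: L0/L1/L2 = BCEDH/A/- → run B
t=6: L0/L1/L2 = CEDH/AB/- → run C
t=7: L0/L1/L2 = CEDHF/AB/- → run C
t=8: L0/L1/L2 = CEDHF/AB/- → run C
t=9: L0/L1/L2 = EDHF/ABC/- → run E
t=10: L0/L1/L2 = EDHFG/ABC/- → run E
t=11: L0/L1/L2 = EDHFG/ABC/- → run E
t=12: L0/L1/L2 = DHFG/ABCE/- → run D
t=13: L0/L1/L2 = DHFG/ABCE/- → run D
t=14: L0/L1/L2 = DHFG/ABCE/- → run D
t=15: L0/L1/L2 = HFG/ABCE/- → run H
t=16: L0/L1/L2 = HFG/ABCE/- → run H
t=17: L0/L1/L2 = HFG/ABCE/- → run H
t=18: L0/L1/L2 = FG/ABCEH/- → run F
t=19: L0/L1/L2 = FG/ABCEH/- → run F
t=20: L0/L1/L2 = FG/ABCEH/- → run F
t=21: L0/L1/L2 = G/ABCEHF/- → run G
t=22: L0/L1/L2 = G/ABCEHF/- → run G
t=23: L0/L1/L2 = G/ABCEHF/- → run G
t=24: L0/L1/L2 = -/ABCEHFG/- → run A
t=25: L0/L1/L2 = -/ABCEHFG/- → run A
t=26: L0/L1/L2 = -/ABCEHFG/- → run A
t=27: L0/L1/L2 = -/BCEHFG/- → run B
t=28: L0/L1/L2 = -/BCEHFG/- → run B
t=29: L0/L1/L2 = -/BCEHFG/- → run B
t=30: L0/L1/L2 = -/BCEHFG/- → run B
t=31: L0/L1/L2 = -/CEHFG/- → run C
t=32: L0/L1/L2 = -/CEHFG/- → run C
t=33: L0/L1/L2 = -/CEHFG/- → run C
t=34: L0/L1/L2 = -/CEHFG/- → run C
t=35: L0/L1/L2 = -/EHFG/- → run E
t=36: L0/L1/L2 = -/EHFG/- → run E
t=37: L0/L1/L2 = -/EHFG/- → run E
t=38: L0/L1/L2 = -/EHFG/- → run E
t=39: L0/L1/L2 = -/EHFG/- → run E
t=40: L0/L1/L2 = -/HFG/- → run H
t=41: L0/L1/L2 = -/HFG/- → run H
t=42: L0/L1/L2 = -/HFG/- → run H
t=43: L0/L1/L2 = -/HFG/- → run H
t=44: L0/L1/L2 = -/HFG/- → run H
t=45: L0/L1/L2 = -/FG/- → run F
t=46: L0/L1/L2 = -/FG/- → run F
t=47: L0/L1/L2 = -/FG/- → run F
t=48: L0/L1/L2 = -/FG/- → run F
t=49: L0/L1/L2 = -/G/- → run G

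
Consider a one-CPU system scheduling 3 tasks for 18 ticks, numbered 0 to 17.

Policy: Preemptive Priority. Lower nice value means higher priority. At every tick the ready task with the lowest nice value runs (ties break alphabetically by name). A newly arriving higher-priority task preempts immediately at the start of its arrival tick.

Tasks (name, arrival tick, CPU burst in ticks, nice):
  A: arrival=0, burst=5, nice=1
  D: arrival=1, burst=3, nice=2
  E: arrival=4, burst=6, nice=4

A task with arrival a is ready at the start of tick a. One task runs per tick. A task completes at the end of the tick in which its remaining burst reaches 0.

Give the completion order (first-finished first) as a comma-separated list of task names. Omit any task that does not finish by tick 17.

completion order = A, D, E

t=0: ready={A} → run A
t=1: ready={A,D} → run A
t=2: ready={A,D} → run A
t=3: ready={A,D} → run A
t=4: ready={A,D,E} → run A
t=5: ready={D,E} → run D
t=6: ready={D,E} → run D
t=7: ready={D,E} → run D
t=8: ready={E} → run E
t=9: ready={E} → run E
t=10: ready={E} → run E
t=11: ready={E} → run E
t=12: ready={E} → run E
t=13: ready={E} → run E
t=14: (idle)
t=15: (idle)
t=16: (idle)
t=17: (idle)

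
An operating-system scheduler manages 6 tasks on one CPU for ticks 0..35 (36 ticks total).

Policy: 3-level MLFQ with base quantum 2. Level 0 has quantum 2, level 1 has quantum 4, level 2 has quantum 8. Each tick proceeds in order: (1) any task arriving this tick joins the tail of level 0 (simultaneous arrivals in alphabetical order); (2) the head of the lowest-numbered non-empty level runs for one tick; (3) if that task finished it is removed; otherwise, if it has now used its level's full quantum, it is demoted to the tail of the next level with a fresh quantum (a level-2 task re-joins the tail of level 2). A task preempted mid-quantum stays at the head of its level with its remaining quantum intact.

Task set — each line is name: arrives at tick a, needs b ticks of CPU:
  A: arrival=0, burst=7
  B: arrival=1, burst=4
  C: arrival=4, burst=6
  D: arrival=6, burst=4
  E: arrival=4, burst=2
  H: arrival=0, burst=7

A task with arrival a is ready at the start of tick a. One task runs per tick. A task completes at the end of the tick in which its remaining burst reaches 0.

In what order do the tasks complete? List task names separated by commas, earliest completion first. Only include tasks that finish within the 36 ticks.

completion order = E, B, C, D, A, H

t=0: L0/L1/L2 = AH/-/- → run A
t=1: L0/L1/L2 = AHB/-/- → run A
t=2: L0/L1/L2 = HB/A/- → run H
t=3: L0/L1/L2 = HB/A/- → run H
t=4: L0/L1/L2 = BCE/AH/- → run B
t=5: L0/L1/L2 = BCE/AH/- → run B
t=6: L0/L1/L2 = CED/AHB/- → run C
t=7: L0/L1/L2 = CED/AHB/- → run C
t=8: L0/L1/L2 = ED/AHBC/- → run E
t=9: L0/L1/L2 = ED/AHBC/- → run E
t=10: L0/L1/L2 = D/AHBC/- → run D
t=11: L0/L1/L2 = D/AHBC/- → run D
t=12: L0/L1/L2 = -/AHBCD/- → run A
t=13: L0/L1/L2 = -/AHBCD/- → run A
t=14: L0/L1/L2 = -/AHBCD/- → run A
t=15: L0/L1/L2 = -/AHBCD/- → run A
t=16: L0/L1/L2 = -/HBCD/A → run H
t=17: L0/L1/L2 = -/HBCD/A → run H
t=18: L0/L1/L2 = -/HBCD/A → run H
t=19: L0/L1/L2 = -/HBCD/A → run H
t=20: L0/L1/L2 = -/BCD/AH → run B
t=21: L0/L1/L2 = -/BCD/AH → run B
t=22: L0/L1/L2 = -/CD/AH → run C
t=23: L0/L1/L2 = -/CD/AH → run C
t=24: L0/L1/L2 = -/CD/AH → run C
t=25: L0/L1/L2 = -/CD/AH → run C
t=26: L0/L1/L2 = -/D/AH → run D
t=27: L0/L1/L2 = -/D/AH → run D
t=28: L0/L1/L2 = -/-/AH → run A
t=29: L0/L1/L2 = -/-/H → run H
t=30: (idle)
t=31: (idle)
t=32: (idle)
t=33: (idle)
t=34: (idle)
t=35: (idle)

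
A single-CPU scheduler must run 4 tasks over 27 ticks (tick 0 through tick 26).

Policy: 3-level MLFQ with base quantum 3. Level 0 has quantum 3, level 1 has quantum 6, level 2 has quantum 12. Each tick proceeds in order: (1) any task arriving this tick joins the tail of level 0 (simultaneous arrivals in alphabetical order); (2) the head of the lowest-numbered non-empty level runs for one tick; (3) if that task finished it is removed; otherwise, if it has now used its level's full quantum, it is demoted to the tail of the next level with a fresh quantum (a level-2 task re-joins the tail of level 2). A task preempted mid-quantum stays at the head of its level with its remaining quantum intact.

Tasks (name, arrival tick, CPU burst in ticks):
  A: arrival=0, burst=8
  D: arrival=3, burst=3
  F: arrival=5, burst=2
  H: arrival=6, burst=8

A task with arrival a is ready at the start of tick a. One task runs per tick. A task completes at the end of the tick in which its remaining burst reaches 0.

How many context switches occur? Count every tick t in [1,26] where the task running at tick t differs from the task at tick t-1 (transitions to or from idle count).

context switches = 6

t=0: L0/L1/L2 = A/-/- → run A
t=1: L0/L1/L2 = A/-/- → run A
t=2: L0/L1/L2 = A/-/- → run A
t=3: L0/L1/L2 = D/A/- → run D
t=4: L0/L1/L2 = D/A/- → run D
t=5: L0/L1/L2 = DF/A/- → run D
t=6: L0/L1/L2 = FH/A/- → run F
t=7: L0/L1/L2 = FH/A/- → run F
t=8: L0/L1/L2 = H/A/- → run H
t=9: L0/L1/L2 = H/A/- → run H
t=10: L0/L1/L2 = H/A/- → run H
t=11: L0/L1/L2 = -/AH/- → run A
t=12: L0/L1/L2 = -/AH/- → run A
t=13: L0/L1/L2 = -/AH/- → run A
t=14: L0/L1/L2 = -/AH/- → run A
t=15: L0/L1/L2 = -/AH/- → run A
t=16: L0/L1/L2 = -/H/- → run H
t=17: L0/L1/L2 = -/H/- → run H
t=18: L0/L1/L2 = -/H/- → run H
t=19: L0/L1/L2 = -/H/- → run H
t=20: L0/L1/L2 = -/H/- → run H
t=21: (idle)
t=22: (idle)
t=23: (idle)
t=24: (idle)
t=25: (idle)
t=26: (idle)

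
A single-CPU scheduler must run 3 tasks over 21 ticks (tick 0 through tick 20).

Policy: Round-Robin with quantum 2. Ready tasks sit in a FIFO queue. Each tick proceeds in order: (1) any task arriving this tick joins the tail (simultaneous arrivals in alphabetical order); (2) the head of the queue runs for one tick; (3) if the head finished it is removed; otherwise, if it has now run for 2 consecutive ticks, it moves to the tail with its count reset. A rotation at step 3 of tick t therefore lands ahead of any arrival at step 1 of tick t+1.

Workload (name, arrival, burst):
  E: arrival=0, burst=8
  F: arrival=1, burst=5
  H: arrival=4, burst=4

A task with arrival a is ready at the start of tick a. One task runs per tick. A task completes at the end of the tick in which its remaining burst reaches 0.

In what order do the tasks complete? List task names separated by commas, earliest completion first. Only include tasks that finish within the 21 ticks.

t=0: queue=[E] q_used=0 → run E
t=1: queue=[E,F] q_used=1 → run E
t=2: queue=[F,E] q_used=0 → run F
t=3: queue=[F,E] q_used=1 → run F
t=4: queue=[E,F,H] q_used=0 → run E
t=5: queue=[E,F,H] q_used=1 → run E
t=6: queue=[F,H,E] q_used=0 → run F
t=7: queue=[F,H,E] q_used=1 → run F
t=8: queue=[H,E,F] q_used=0 → run H
t=9: queue=[H,E,F] q_used=1 → run H
t=10: queue=[E,F,H] q_used=0 → run E
t=11: queue=[E,F,H] q_used=1 → run E
t=12: queue=[F,H,E] q_used=0 → run F
t=13: queue=[H,E] q_used=0 → run H
t=14: queue=[H,E] q_used=1 → run H
t=15: queue=[E] q_used=0 → run E
t=16: queue=[E] q_used=1 → run E
t=17: (idle)
t=18: (idle)
t=19: (idle)
t=20: (idle)

completion order = F, H, E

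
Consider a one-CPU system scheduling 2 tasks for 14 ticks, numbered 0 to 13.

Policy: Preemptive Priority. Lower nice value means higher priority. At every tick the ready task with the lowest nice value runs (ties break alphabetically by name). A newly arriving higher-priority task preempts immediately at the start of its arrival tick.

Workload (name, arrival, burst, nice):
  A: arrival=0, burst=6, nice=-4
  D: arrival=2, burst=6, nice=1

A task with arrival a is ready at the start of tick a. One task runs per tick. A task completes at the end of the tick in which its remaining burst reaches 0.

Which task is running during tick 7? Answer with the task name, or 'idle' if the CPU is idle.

t=0: ready={A} → run A
t=1: ready={A} → run A
t=2: ready={A,D} → run A
t=3: ready={A,D} → run A
t=4: ready={A,D} → run A
t=5: ready={A,D} → run A
t=6: ready={D} → run D
t=7: ready={D} → run D
t=8: ready={D} → run D
t=9: ready={D} → run D
t=10: ready={D} → run D
t=11: ready={D} → run D
t=12: (idle)
t=13: (idle)

running at tick 7 = D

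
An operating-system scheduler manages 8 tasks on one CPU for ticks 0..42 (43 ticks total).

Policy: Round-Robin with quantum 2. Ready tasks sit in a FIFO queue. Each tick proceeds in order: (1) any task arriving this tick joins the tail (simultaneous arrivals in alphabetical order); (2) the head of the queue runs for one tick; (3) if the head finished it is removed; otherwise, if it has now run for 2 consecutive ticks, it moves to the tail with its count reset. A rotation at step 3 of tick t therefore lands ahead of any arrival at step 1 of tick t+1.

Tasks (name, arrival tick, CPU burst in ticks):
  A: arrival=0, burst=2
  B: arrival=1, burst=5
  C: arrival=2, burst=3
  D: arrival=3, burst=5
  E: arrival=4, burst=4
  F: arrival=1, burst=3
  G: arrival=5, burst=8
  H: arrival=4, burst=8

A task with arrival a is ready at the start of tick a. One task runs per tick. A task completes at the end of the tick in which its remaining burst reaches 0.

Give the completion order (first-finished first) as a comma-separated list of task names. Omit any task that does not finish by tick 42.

t=0: queue=[A] q_used=0 → run A
t=1: queue=[A,B,F] q_used=1 → run A
t=2: queue=[B,F,C] q_used=0 → run B
t=3: queue=[B,F,C,D] q_used=1 → run B
t=4: queue=[F,C,D,B,E,H] q_used=0 → run F
t=5: queue=[F,C,D,B,E,H,G] q_used=1 → run F
t=6: queue=[C,D,B,E,H,G,F] q_used=0 → run C
t=7: queue=[C,D,B,E,H,G,F] q_used=1 → run C
t=8: queue=[D,B,E,H,G,F,C] q_used=0 → run D
t=9: queue=[D,B,E,H,G,F,C] q_used=1 → run D
t=10: queue=[B,E,H,G,F,C,D] q_used=0 → run B
t=11: queue=[B,E,H,G,F,C,D] q_used=1 → run B
t=12: queue=[E,H,G,F,C,D,B] q_used=0 → run E
t=13: queue=[E,H,G,F,C,D,B] q_used=1 → run E
t=14: queue=[H,G,F,C,D,B,E] q_used=0 → run H
t=15: queue=[H,G,F,C,D,B,E] q_used=1 → run H
t=16: queue=[G,F,C,D,B,E,H] q_used=0 → run G
t=17: queue=[G,F,C,D,B,E,H] q_used=1 → run G
t=18: queue=[F,C,D,B,E,H,G] q_used=0 → run F
t=19: queue=[C,D,B,E,H,G] q_used=0 → run C
t=20: queue=[D,B,E,H,G] q_used=0 → run D
t=21: queue=[D,B,E,H,G] q_used=1 → run D
t=22: queue=[B,E,H,G,D] q_used=0 → run B
t=23: queue=[E,H,G,D] q_used=0 → run E
t=24: queue=[E,H,G,D] q_used=1 → run E
t=25: queue=[H,G,D] q_used=0 → run H
t=26: queue=[H,G,D] q_used=1 → run H
t=27: queue=[G,D,H] q_used=0 → run G
t=28: queue=[G,D,H] q_used=1 → run G
t=29: queue=[D,H,G] q_used=0 → run D
t=30: queue=[H,G] q_used=0 → run H
t=31: queue=[H,G] q_used=1 → run H
t=32: queue=[G,H] q_used=0 → run G
t=33: queue=[G,H] q_used=1 → run G
t=34: queue=[H,G] q_used=0 → run H
t=35: queue=[H,G] q_used=1 → run H
t=36: queue=[G] q_used=0 → run G
t=37: queue=[G] q_used=1 → run G
t=38: (idle)
t=39: (idle)
t=40: (idle)
t=41: (idle)
t=42: (idle)

completion order = A, F, C, B, E, D, H, G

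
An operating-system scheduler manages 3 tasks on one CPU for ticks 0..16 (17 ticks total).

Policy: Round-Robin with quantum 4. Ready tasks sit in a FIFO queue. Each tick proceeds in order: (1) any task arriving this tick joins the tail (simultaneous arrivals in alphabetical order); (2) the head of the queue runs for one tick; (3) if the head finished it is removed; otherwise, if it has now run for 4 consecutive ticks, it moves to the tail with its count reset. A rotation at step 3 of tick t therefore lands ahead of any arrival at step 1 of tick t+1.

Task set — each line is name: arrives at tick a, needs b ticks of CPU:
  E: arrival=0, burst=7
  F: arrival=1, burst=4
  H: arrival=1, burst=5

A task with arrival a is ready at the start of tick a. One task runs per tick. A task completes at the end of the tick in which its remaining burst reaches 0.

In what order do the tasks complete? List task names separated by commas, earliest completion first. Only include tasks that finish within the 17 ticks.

t=0: queue=[E] q_used=0 → run E
t=1: queue=[E,F,H] q_used=1 → run E
t=2: queue=[E,F,H] q_used=2 → run E
t=3: queue=[E,F,H] q_used=3 → run E
t=4: queue=[F,H,E] q_used=0 → run F
t=5: queue=[F,H,E] q_used=1 → run F
t=6: queue=[F,H,E] q_used=2 → run F
t=7: queue=[F,H,E] q_used=3 → run F
t=8: queue=[H,E] q_used=0 → run H
t=9: queue=[H,E] q_used=1 → run H
t=10: queue=[H,E] q_used=2 → run H
t=11: queue=[H,E] q_used=3 → run H
t=12: queue=[E,H] q_used=0 → run E
t=13: queue=[E,H] q_used=1 → run E
t=14: queue=[E,H] q_used=2 → run E
t=15: queue=[H] q_used=0 → run H
t=16: (idle)

completion order = F, E, H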